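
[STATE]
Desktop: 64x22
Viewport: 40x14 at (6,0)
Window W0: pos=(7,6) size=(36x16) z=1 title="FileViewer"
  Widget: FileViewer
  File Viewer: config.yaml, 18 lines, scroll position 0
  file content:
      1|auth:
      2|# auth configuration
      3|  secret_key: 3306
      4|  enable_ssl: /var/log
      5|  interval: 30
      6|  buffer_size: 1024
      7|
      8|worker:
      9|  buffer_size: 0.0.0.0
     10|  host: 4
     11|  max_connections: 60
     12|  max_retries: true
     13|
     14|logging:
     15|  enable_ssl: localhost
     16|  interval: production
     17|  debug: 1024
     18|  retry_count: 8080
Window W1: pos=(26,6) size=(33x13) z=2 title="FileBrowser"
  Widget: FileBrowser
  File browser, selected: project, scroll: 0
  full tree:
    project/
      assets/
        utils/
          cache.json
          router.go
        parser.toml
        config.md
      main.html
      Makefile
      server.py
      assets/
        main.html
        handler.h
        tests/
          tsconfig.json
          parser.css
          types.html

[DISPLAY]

                                        
                                        
                                        
                                        
                                        
                                        
 ┏━━━━━━━━━━━━━━━━━━┏━━━━━━━━━━━━━━━━━━━
 ┃ FileViewer       ┃ FileBrowser       
 ┠──────────────────┠───────────────────
 ┃auth:             ┃> [-] project/     
 ┃# auth configurati┃    [+] assets/    
 ┃  secret_key: 3306┃    main.html      
 ┃  enable_ssl: /var┃    Makefile       
 ┃  interval: 30    ┃    server.py      


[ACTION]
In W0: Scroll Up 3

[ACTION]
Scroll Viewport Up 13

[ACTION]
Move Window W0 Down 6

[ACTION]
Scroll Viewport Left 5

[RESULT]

                                        
                                        
                                        
                                        
                                        
                                        
      ┏━━━━━━━━━━━━━━━━━━┏━━━━━━━━━━━━━━
      ┃ FileViewer       ┃ FileBrowser  
      ┠──────────────────┠──────────────
      ┃auth:             ┃> [-] project/
      ┃# auth configurati┃    [+] assets
      ┃  secret_key: 3306┃    main.html 
      ┃  enable_ssl: /var┃    Makefile  
      ┃  interval: 30    ┃    server.py 


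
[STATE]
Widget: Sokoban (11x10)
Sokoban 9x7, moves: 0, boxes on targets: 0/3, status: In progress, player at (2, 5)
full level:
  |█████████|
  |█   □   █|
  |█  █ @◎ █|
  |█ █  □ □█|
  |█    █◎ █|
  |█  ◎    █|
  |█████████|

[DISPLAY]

█████████  
█   □   █  
█  █ @◎ █  
█ █  □ □█  
█    █◎ █  
█  ◎    █  
█████████  
Moves: 0  0
           
           


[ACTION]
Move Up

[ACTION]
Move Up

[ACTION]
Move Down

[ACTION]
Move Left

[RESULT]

█████████  
█   □   █  
█  █@ ◎ █  
█ █  □ □█  
█    █◎ █  
█  ◎    █  
█████████  
Moves: 3  0
           
           


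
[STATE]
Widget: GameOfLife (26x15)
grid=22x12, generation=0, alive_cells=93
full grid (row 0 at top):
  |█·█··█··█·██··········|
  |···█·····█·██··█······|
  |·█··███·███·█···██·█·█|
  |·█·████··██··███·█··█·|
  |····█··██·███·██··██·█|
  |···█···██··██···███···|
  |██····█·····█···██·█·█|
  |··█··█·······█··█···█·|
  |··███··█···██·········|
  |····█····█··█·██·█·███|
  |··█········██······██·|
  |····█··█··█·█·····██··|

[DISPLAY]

Gen: 0                    
█·█··█··█·██··········    
···█·····█·██··█······    
·█··███·███·█···██·█·█    
·█·████··██··███·█··█·    
····█··██·███·██··██·█    
···█···██··██···███···    
██····█·····█···██·█·█    
··█··█·······█··█···█·    
··███··█···██·········    
····█····█··█·██·█·███    
··█········██······██·    
····█··█··█·█·····██··    
                          
                          


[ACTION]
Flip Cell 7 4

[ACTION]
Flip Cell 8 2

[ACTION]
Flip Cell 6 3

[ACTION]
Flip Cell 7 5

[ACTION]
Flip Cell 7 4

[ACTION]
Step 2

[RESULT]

Gen: 2                    
··█·······███·········    
··█···█··██·██···█····    
·█····█·█·······███···    
··██···█·········█···█    
·█··█····█··········█·    
·█··█··██████·········    
·█···█·███·█·██·█··██·    
·█··█·····█······██··█    
··█·██····███████··█·█    
····█·····█·██·█··██·█    
·····················█    
···········█·······██·    
                          
                          


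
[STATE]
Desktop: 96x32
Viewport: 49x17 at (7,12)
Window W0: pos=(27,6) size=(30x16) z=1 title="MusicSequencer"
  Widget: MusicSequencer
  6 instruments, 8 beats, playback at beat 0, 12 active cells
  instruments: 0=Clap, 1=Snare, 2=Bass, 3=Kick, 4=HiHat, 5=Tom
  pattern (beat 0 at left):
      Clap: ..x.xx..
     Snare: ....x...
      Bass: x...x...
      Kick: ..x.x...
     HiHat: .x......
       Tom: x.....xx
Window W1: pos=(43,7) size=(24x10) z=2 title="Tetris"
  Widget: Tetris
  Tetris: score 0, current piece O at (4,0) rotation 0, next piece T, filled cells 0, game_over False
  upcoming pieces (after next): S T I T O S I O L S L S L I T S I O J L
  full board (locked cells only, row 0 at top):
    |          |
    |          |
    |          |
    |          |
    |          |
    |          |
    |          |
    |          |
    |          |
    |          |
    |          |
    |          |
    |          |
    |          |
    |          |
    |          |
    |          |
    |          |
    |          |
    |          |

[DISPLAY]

                    ┃  Bass█···█··· ┃          │▒
                    ┃  Kick··█·█··· ┃          │ 
                    ┃ HiHat·█······ ┃          │ 
                    ┃   Tom█·····██ ┃          │ 
                    ┃               ┗━━━━━━━━━━━━
                    ┃                            
                    ┃                            
                    ┃                            
                    ┃                            
                    ┗━━━━━━━━━━━━━━━━━━━━━━━━━━━━
                                                 
                                                 
                                                 
                                                 
                                                 
                                                 
                                                 


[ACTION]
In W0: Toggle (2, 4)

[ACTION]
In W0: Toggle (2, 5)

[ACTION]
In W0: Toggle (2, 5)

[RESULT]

                    ┃  Bass█······· ┃          │▒
                    ┃  Kick··█·█··· ┃          │ 
                    ┃ HiHat·█······ ┃          │ 
                    ┃   Tom█·····██ ┃          │ 
                    ┃               ┗━━━━━━━━━━━━
                    ┃                            
                    ┃                            
                    ┃                            
                    ┃                            
                    ┗━━━━━━━━━━━━━━━━━━━━━━━━━━━━
                                                 
                                                 
                                                 
                                                 
                                                 
                                                 
                                                 


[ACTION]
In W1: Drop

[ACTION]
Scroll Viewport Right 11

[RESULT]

         ┃  Bass█······· ┃          │▒▒▒        ┃
         ┃  Kick··█·█··· ┃          │           ┃
         ┃ HiHat·█······ ┃          │           ┃
         ┃   Tom█·····██ ┃          │           ┃
         ┃               ┗━━━━━━━━━━━━━━━━━━━━━━┛
         ┃                            ┃          
         ┃                            ┃          
         ┃                            ┃          
         ┃                            ┃          
         ┗━━━━━━━━━━━━━━━━━━━━━━━━━━━━┛          
                                                 
                                                 
                                                 
                                                 
                                                 
                                                 
                                                 


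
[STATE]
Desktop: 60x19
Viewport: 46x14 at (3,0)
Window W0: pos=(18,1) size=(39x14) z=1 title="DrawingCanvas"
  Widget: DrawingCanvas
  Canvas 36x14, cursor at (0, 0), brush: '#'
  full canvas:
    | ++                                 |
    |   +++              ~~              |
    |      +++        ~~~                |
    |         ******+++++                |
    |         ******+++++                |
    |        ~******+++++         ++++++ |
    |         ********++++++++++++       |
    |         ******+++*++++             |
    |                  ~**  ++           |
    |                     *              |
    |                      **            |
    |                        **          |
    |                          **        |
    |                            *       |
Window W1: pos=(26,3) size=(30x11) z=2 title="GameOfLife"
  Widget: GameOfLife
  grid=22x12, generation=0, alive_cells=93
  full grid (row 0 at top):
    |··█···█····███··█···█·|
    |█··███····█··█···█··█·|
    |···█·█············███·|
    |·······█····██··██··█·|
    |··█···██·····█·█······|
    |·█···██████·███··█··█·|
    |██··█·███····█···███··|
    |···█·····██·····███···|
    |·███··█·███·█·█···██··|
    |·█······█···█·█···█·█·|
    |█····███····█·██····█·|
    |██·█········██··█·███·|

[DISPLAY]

                                              
               ┏━━━━━━━━━━━━━━━━━━━━━━━━━━━━━━
               ┃ DrawingCanvas                
               ┠───────┏━━━━━━━━━━━━━━━━━━━━━━
               ┃+++    ┃ GameOfLife           
               ┃   +++ ┠──────────────────────
               ┃      +┃Gen: 0                
               ┃       ┃·······█····██··██··█·
               ┃       ┃··█···██·····█·█······
               ┃       ┃·█···██████·███··█··█·
               ┃       ┃██··█·███····█···███··
               ┃       ┃···█·····██·····███···
               ┃       ┃·███··█·███·█·█···██··
               ┃       ┗━━━━━━━━━━━━━━━━━━━━━━


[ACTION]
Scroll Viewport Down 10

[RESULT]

               ┃   +++ ┠──────────────────────
               ┃      +┃Gen: 0                
               ┃       ┃·······█····██··██··█·
               ┃       ┃··█···██·····█·█······
               ┃       ┃·█···██████·███··█··█·
               ┃       ┃██··█·███····█···███··
               ┃       ┃···█·····██·····███···
               ┃       ┃·███··█·███·█·█···██··
               ┃       ┗━━━━━━━━━━━━━━━━━━━━━━
               ┗━━━━━━━━━━━━━━━━━━━━━━━━━━━━━━
                                              
                                              
                                              
                                              


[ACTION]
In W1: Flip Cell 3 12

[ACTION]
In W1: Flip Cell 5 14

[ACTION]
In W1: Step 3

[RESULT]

               ┃   +++ ┠──────────────────────
               ┃      +┃Gen: 3                
               ┃       ┃··█████······█···█·██·
               ┃       ┃·████······███····███·
               ┃       ┃·███·······██·········
               ┃       ┃·█·████··█·█··█·█·█···
               ┃       ┃····████·████···██····
               ┃       ┃██········█·█···██····
               ┃       ┗━━━━━━━━━━━━━━━━━━━━━━
               ┗━━━━━━━━━━━━━━━━━━━━━━━━━━━━━━
                                              
                                              
                                              
                                              


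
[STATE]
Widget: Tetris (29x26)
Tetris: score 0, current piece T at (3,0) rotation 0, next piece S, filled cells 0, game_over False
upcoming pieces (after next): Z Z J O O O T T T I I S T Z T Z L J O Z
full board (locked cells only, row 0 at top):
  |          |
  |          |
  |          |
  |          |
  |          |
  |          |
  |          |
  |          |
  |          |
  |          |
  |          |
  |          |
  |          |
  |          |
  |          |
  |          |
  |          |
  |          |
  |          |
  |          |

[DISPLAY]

    ▒     │Next:             
   ▒▒▒    │ ░░               
          │░░                
          │                  
          │                  
          │                  
          │Score:            
          │0                 
          │                  
          │                  
          │                  
          │                  
          │                  
          │                  
          │                  
          │                  
          │                  
          │                  
          │                  
          │                  
          │                  
          │                  
          │                  
          │                  
          │                  
          │                  


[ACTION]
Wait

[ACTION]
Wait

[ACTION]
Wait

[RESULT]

          │Next:             
          │ ░░               
          │░░                
    ▒     │                  
   ▒▒▒    │                  
          │                  
          │Score:            
          │0                 
          │                  
          │                  
          │                  
          │                  
          │                  
          │                  
          │                  
          │                  
          │                  
          │                  
          │                  
          │                  
          │                  
          │                  
          │                  
          │                  
          │                  
          │                  


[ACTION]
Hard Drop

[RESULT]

    ░░    │Next:             
   ░░     │▓▓                
          │ ▓▓               
          │                  
          │                  
          │                  
          │Score:            
          │0                 
          │                  
          │                  
          │                  
          │                  
          │                  
          │                  
          │                  
          │                  
          │                  
          │                  
    ▒     │                  
   ▒▒▒    │                  
          │                  
          │                  
          │                  
          │                  
          │                  
          │                  


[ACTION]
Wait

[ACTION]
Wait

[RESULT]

          │Next:             
          │▓▓                
    ░░    │ ▓▓               
   ░░     │                  
          │                  
          │                  
          │Score:            
          │0                 
          │                  
          │                  
          │                  
          │                  
          │                  
          │                  
          │                  
          │                  
          │                  
          │                  
    ▒     │                  
   ▒▒▒    │                  
          │                  
          │                  
          │                  
          │                  
          │                  
          │                  


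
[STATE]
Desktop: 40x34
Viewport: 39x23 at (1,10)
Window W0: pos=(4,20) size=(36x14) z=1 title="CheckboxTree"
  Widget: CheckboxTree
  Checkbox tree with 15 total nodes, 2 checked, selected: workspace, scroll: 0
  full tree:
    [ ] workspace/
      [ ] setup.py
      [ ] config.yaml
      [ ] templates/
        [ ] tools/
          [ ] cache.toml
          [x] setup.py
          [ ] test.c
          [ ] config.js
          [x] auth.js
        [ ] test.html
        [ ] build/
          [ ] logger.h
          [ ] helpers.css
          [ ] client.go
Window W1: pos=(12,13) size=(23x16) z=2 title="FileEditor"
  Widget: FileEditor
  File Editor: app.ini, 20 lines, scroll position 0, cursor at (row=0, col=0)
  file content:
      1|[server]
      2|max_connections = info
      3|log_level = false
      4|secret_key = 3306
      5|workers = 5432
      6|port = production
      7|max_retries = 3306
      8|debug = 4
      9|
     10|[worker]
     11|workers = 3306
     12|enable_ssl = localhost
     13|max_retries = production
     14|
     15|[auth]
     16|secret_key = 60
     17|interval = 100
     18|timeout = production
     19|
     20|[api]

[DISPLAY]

                                       
                                       
                                       
           ┏━━━━━━━━━━━━━━━━━━━━━┓     
           ┃ FileEditor          ┃     
           ┠─────────────────────┨     
           ┃█server]            ▲┃     
           ┃max_connections = in█┃     
           ┃log_level = false   ░┃     
           ┃secret_key = 3306   ░┃     
   ┏━━━━━━━┃workers = 5432      ░┃━━━━┓
   ┃ Checkb┃port = production   ░┃    ┃
   ┠───────┃max_retries = 3306  ░┃────┨
   ┃>[-] wo┃debug = 4           ░┃    ┃
   ┃   [ ] ┃                    ░┃    ┃
   ┃   [ ] ┃[worker]            ░┃    ┃
   ┃   [-] ┃workers = 3306      ░┃    ┃
   ┃     [-┃enable_ssl = localho▼┃    ┃
   ┃       ┗━━━━━━━━━━━━━━━━━━━━━┛    ┃
   ┃       [x] setup.py               ┃
   ┃       [ ] test.c                 ┃
   ┃       [ ] config.js              ┃
   ┃       [x] auth.js                ┃


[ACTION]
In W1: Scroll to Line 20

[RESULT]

                                       
                                       
                                       
           ┏━━━━━━━━━━━━━━━━━━━━━┓     
           ┃ FileEditor          ┃     
           ┠─────────────────────┨     
           ┃                    ▲┃     
           ┃[worker]            ░┃     
           ┃workers = 3306      ░┃     
           ┃enable_ssl = localho░┃     
   ┏━━━━━━━┃max_retries = produc░┃━━━━┓
   ┃ Checkb┃                    ░┃    ┃
   ┠───────┃[auth]              ░┃────┨
   ┃>[-] wo┃secret_key = 60     ░┃    ┃
   ┃   [ ] ┃interval = 100      ░┃    ┃
   ┃   [ ] ┃timeout = production░┃    ┃
   ┃   [-] ┃                    █┃    ┃
   ┃     [-┃[api]               ▼┃    ┃
   ┃       ┗━━━━━━━━━━━━━━━━━━━━━┛    ┃
   ┃       [x] setup.py               ┃
   ┃       [ ] test.c                 ┃
   ┃       [ ] config.js              ┃
   ┃       [x] auth.js                ┃


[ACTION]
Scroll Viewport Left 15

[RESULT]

                                       
                                       
                                       
            ┏━━━━━━━━━━━━━━━━━━━━━┓    
            ┃ FileEditor          ┃    
            ┠─────────────────────┨    
            ┃                    ▲┃    
            ┃[worker]            ░┃    
            ┃workers = 3306      ░┃    
            ┃enable_ssl = localho░┃    
    ┏━━━━━━━┃max_retries = produc░┃━━━━
    ┃ Checkb┃                    ░┃    
    ┠───────┃[auth]              ░┃────
    ┃>[-] wo┃secret_key = 60     ░┃    
    ┃   [ ] ┃interval = 100      ░┃    
    ┃   [ ] ┃timeout = production░┃    
    ┃   [-] ┃                    █┃    
    ┃     [-┃[api]               ▼┃    
    ┃       ┗━━━━━━━━━━━━━━━━━━━━━┛    
    ┃       [x] setup.py               
    ┃       [ ] test.c                 
    ┃       [ ] config.js              
    ┃       [x] auth.js                


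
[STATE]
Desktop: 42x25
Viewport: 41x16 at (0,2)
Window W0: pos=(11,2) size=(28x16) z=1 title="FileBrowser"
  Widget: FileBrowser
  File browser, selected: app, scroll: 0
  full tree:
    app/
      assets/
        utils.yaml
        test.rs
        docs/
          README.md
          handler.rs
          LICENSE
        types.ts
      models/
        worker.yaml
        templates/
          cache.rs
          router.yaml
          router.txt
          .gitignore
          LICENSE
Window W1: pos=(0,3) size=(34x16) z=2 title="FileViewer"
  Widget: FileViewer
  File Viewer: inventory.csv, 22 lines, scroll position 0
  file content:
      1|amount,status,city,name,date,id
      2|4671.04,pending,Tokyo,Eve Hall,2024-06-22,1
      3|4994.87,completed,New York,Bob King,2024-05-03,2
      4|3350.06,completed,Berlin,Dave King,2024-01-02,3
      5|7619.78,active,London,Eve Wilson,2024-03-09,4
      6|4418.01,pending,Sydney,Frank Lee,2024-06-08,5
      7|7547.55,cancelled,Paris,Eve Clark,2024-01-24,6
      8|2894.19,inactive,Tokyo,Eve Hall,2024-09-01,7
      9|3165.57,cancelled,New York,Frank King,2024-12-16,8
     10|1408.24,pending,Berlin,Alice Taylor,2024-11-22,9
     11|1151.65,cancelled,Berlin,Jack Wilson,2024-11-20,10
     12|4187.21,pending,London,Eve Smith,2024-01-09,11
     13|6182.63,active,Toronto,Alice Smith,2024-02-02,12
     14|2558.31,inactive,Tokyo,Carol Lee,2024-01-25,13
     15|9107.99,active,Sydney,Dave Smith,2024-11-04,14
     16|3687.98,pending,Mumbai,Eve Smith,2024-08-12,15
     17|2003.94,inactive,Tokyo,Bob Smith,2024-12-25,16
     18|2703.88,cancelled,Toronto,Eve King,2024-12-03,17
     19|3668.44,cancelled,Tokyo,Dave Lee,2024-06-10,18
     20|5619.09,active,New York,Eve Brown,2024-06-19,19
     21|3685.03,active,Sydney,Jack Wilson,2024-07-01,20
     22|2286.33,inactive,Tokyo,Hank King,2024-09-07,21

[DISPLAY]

           ┏━━━━━━━━━━━━━━━━━━━━━━━━━━┓  
┏━━━━━━━━━━━━━━━━━━━━━━━━━━━━━━━━┓    ┃  
┃ FileViewer                     ┃────┨  
┠────────────────────────────────┨    ┃  
┃amount,status,city,name,date,id▲┃    ┃  
┃4671.04,pending,Tokyo,Eve Hall,█┃    ┃  
┃4994.87,completed,New York,Bob ░┃    ┃  
┃3350.06,completed,Berlin,Dave K░┃    ┃  
┃7619.78,active,London,Eve Wilso░┃    ┃  
┃4418.01,pending,Sydney,Frank Le░┃    ┃  
┃7547.55,cancelled,Paris,Eve Cla░┃    ┃  
┃2894.19,inactive,Tokyo,Eve Hall░┃    ┃  
┃3165.57,cancelled,New York,Fran░┃    ┃  
┃1408.24,pending,Berlin,Alice Ta░┃    ┃  
┃1151.65,cancelled,Berlin,Jack W░┃    ┃  
┃4187.21,pending,London,Eve Smit▼┃━━━━┛  


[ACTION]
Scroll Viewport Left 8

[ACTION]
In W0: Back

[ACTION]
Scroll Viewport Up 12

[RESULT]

                                         
                                         
           ┏━━━━━━━━━━━━━━━━━━━━━━━━━━┓  
┏━━━━━━━━━━━━━━━━━━━━━━━━━━━━━━━━┓    ┃  
┃ FileViewer                     ┃────┨  
┠────────────────────────────────┨    ┃  
┃amount,status,city,name,date,id▲┃    ┃  
┃4671.04,pending,Tokyo,Eve Hall,█┃    ┃  
┃4994.87,completed,New York,Bob ░┃    ┃  
┃3350.06,completed,Berlin,Dave K░┃    ┃  
┃7619.78,active,London,Eve Wilso░┃    ┃  
┃4418.01,pending,Sydney,Frank Le░┃    ┃  
┃7547.55,cancelled,Paris,Eve Cla░┃    ┃  
┃2894.19,inactive,Tokyo,Eve Hall░┃    ┃  
┃3165.57,cancelled,New York,Fran░┃    ┃  
┃1408.24,pending,Berlin,Alice Ta░┃    ┃  


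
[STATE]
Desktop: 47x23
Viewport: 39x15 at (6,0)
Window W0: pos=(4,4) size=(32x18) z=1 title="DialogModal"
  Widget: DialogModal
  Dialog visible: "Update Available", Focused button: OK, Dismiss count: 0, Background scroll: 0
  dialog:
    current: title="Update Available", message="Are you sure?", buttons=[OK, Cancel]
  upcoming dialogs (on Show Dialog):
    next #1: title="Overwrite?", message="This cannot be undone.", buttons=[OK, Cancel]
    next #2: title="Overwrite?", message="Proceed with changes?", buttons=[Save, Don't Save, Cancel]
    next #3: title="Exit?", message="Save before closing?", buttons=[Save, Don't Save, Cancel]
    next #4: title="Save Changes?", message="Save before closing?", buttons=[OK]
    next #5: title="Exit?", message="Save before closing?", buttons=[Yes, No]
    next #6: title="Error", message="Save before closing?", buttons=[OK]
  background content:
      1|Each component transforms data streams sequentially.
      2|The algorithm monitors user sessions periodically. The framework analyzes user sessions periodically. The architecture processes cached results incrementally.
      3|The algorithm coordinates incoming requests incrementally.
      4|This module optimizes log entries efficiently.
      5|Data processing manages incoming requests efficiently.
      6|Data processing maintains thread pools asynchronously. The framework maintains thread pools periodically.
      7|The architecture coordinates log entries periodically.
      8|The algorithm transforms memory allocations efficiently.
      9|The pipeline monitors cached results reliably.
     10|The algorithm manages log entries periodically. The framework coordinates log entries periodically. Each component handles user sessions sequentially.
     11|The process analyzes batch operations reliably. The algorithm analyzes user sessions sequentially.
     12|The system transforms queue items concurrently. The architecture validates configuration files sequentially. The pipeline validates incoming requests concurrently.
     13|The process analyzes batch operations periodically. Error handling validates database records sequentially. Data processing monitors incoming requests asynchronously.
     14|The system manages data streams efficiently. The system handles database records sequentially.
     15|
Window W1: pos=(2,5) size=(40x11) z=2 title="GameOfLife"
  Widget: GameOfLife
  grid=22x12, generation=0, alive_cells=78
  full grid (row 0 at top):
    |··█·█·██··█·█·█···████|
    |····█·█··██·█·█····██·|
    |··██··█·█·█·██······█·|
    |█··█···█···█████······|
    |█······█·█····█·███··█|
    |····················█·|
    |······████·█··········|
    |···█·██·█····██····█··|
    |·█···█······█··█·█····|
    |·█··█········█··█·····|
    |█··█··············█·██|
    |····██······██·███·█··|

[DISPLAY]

                                       
                                       
                                       
                                       
━━━━━━━━━━━━━━━━━━━━━━━━━━━━━┓         
━━━━━━━━━━━━━━━━━━━━━━━━━━━━━━━━━━━┓   
meOfLife                           ┃   
───────────────────────────────────┨   
: 0                                ┃   
█···█···█████······                ┃   
····█·█····█·███··█                ┃   
·················█·                ┃   
···████·█··········                ┃   
█·██·█····██····█··                ┃   
··█······█··█·█····                ┃   


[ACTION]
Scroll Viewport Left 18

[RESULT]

                                       
                                       
                                       
                                       
    ┏━━━━━━━━━━━━━━━━━━━━━━━━━━━━━━┓   
  ┏━━━━━━━━━━━━━━━━━━━━━━━━━━━━━━━━━━━━
  ┃ GameOfLife                         
  ┠────────────────────────────────────
  ┃Gen: 0                              
  ┃█··█···█···█████······              
  ┃█······█·█····█·███··█              
  ┃····················█·              
  ┃······████·█··········              
  ┃···█·██·█····██····█··              
  ┃·█···█······█··█·█····              


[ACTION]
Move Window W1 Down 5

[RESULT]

                                       
                                       
                                       
                                       
    ┏━━━━━━━━━━━━━━━━━━━━━━━━━━━━━━┓   
    ┃ DialogModal                  ┃   
    ┠──────────────────────────────┨   
    ┃Each component transforms data┃   
    ┃The algorithm monitors user se┃   
    ┃The algorithm coordinates inco┃   
  ┏━━━━━━━━━━━━━━━━━━━━━━━━━━━━━━━━━━━━
  ┃ GameOfLife                         
  ┠────────────────────────────────────
  ┃Gen: 0                              
  ┃█··█···█···█████······              


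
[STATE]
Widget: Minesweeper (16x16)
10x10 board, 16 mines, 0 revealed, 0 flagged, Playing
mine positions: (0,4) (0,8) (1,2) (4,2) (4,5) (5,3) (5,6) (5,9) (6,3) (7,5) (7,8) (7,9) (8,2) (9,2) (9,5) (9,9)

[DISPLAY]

■■■■■■■■■■      
■■■■■■■■■■      
■■■■■■■■■■      
■■■■■■■■■■      
■■■■■■■■■■      
■■■■■■■■■■      
■■■■■■■■■■      
■■■■■■■■■■      
■■■■■■■■■■      
■■■■■■■■■■      
                
                
                
                
                
                


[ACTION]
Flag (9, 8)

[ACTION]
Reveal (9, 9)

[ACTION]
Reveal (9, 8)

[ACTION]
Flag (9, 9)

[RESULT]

■■■■✹■■■✹■      
■■✹■■■■■■■      
■■■■■■■■■■      
■■■■■■■■■■      
■■✹■■✹■■■■      
■■■✹■■✹■■✹      
■■■✹■■■■■■      
■■■■■✹■■✹✹      
■■✹■■■■■■■      
■■✹■■✹■■⚑✹      
                
                
                
                
                
                


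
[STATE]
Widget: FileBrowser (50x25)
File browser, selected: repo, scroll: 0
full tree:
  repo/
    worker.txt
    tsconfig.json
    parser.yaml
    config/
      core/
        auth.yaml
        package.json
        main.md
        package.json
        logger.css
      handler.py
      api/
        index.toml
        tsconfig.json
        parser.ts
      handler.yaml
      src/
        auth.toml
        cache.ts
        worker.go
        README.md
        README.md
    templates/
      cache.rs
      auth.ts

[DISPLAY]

> [-] repo/                                       
    worker.txt                                    
    tsconfig.json                                 
    parser.yaml                                   
    [+] config/                                   
    [+] templates/                                
                                                  
                                                  
                                                  
                                                  
                                                  
                                                  
                                                  
                                                  
                                                  
                                                  
                                                  
                                                  
                                                  
                                                  
                                                  
                                                  
                                                  
                                                  
                                                  


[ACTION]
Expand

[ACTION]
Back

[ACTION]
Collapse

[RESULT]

> [+] repo/                                       
                                                  
                                                  
                                                  
                                                  
                                                  
                                                  
                                                  
                                                  
                                                  
                                                  
                                                  
                                                  
                                                  
                                                  
                                                  
                                                  
                                                  
                                                  
                                                  
                                                  
                                                  
                                                  
                                                  
                                                  


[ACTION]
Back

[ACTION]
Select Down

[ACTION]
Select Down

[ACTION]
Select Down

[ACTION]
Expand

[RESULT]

> [-] repo/                                       
    worker.txt                                    
    tsconfig.json                                 
    parser.yaml                                   
    [+] config/                                   
    [+] templates/                                
                                                  
                                                  
                                                  
                                                  
                                                  
                                                  
                                                  
                                                  
                                                  
                                                  
                                                  
                                                  
                                                  
                                                  
                                                  
                                                  
                                                  
                                                  
                                                  


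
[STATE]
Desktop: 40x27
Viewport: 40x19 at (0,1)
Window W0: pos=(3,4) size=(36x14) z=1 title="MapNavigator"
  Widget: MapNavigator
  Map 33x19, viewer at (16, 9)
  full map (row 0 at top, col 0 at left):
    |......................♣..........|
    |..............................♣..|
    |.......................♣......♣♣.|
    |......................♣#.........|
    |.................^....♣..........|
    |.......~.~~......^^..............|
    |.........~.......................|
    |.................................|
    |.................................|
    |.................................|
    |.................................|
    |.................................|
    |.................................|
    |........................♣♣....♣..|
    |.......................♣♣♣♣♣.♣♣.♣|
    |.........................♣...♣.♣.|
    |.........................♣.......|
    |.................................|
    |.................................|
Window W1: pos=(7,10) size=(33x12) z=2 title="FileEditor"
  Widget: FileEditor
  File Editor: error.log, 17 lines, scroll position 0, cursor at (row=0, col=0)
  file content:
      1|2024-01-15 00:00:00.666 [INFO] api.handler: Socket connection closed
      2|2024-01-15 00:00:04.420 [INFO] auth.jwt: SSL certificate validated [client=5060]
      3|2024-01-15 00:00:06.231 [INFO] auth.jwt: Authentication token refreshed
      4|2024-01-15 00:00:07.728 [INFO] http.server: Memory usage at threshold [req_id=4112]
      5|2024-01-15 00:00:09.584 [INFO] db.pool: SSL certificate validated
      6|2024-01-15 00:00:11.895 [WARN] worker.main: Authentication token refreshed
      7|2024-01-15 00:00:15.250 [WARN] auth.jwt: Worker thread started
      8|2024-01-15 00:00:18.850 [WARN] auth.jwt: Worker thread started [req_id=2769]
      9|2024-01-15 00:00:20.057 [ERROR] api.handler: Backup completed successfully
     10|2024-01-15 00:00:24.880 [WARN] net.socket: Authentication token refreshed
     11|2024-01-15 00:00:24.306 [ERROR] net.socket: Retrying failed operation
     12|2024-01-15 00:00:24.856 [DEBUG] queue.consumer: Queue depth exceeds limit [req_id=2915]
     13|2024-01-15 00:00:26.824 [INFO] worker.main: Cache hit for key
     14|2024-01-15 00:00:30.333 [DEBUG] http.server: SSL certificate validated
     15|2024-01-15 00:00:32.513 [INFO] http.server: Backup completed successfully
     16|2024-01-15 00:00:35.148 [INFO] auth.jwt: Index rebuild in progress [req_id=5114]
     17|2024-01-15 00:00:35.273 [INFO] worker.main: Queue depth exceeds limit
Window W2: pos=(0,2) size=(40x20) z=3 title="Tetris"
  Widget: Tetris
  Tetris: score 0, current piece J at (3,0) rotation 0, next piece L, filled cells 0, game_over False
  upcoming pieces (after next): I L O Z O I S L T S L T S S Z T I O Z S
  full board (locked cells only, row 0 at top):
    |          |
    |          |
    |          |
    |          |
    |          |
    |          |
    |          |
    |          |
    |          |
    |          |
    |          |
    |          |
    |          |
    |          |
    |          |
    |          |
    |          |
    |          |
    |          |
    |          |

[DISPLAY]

                                        
┏━━━━━━━━━━━━━━━━━━━━━━━━━━━━━━━━━━━━━━┓
┃ Tetris                               ┃
┠──────────────────────────────────────┨
┃          │Next:                      ┃
┃          │  ▒                        ┃
┃          │▒▒▒                        ┃
┃          │                           ┃
┃          │                           ┃
┃          │                           ┃
┃          │Score:                     ┃
┃          │0                          ┃
┃          │                           ┃
┃          │                           ┃
┃          │                           ┃
┃          │                           ┃
┃          │                           ┃
┃          │                           ┃
┃          │                           ┃


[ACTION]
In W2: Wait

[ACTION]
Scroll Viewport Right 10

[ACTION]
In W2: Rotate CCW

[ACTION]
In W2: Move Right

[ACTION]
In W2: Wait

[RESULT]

                                        
┏━━━━━━━━━━━━━━━━━━━━━━━━━━━━━━━━━━━━━━┓
┃ Tetris                               ┃
┠──────────────────────────────────────┨
┃    ██    │Next:                      ┃
┃          │  ▒                        ┃
┃          │▒▒▒                        ┃
┃          │                           ┃
┃          │                           ┃
┃          │                           ┃
┃          │Score:                     ┃
┃          │0                          ┃
┃          │                           ┃
┃          │                           ┃
┃          │                           ┃
┃          │                           ┃
┃          │                           ┃
┃          │                           ┃
┃          │                           ┃
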